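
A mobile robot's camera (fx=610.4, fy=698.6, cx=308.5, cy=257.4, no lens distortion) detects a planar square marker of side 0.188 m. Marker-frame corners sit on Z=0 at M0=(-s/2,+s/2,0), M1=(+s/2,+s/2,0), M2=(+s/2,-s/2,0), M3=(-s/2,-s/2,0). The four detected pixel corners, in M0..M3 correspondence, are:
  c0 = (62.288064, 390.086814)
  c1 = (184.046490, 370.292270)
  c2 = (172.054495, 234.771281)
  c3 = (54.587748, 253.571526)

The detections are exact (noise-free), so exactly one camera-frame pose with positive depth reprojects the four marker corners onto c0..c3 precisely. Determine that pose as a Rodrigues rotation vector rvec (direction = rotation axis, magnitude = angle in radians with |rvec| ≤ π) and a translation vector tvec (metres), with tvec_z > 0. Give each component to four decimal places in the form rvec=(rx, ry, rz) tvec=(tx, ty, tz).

rvec=(-0.1844, 0.0018, -0.1403) tvec=(-0.2973, 0.0731, 0.9536)

Intrinsics K: fx=610.4, fy=698.6, cx=308.5, cy=257.4
Marker side s = 0.188 m; corners in marker frame (Z=0):
  M0 = (-0.0940, +0.0940, 0)
  M1 = (+0.0940, +0.0940, 0)
  M2 = (+0.0940, -0.0940, 0)
  M3 = (-0.0940, -0.0940, 0)
Detected image corners:
  c0 = (62.288064, 390.086814) px
  c1 = (184.046490, 370.292270) px
  c2 = (172.054495, 234.771281) px
  c3 = (54.587748, 253.571526) px
Planar DLT: solve 8×8 A·h = b for H (H[2,2]=1):
  H  [+637.41131 +29.70517 +118.22104]
  H  [-98.95479 +663.61825 +310.94367]
  H  [+0.01167 -0.19181 +1.00000]
B = K⁻¹H; ‖b₁‖=1.048625, ‖b₂‖=1.048625; λ = 2/(‖b₁‖+‖b₂‖) = 0.953630, sign → tz>0 ⇒ λ=+0.953630
r₁ = λ·B[:,0] = (+0.99020,-0.13918,+0.01113); r₂ = λ·B[:,1] = (+0.13886,+0.97327,-0.18292)
r₃ = r₁×r₂ = (+0.01463,+0.18267,+0.98307); SVD([r₁ r₂ r₃]) → R = UVᵀ:
  R  [+0.99020 +0.13886 +0.01463]
  R  [-0.13918 +0.97327 +0.18267]
  R  [+0.01113 -0.18292 +0.98307]
t = (-0.29727, +0.07309, +0.95363) m
tr R = 2.946543; θ = arccos((tr R − 1)/2) = 0.231725 rad = 13.277°
axis k = ((R−Rᵀ)₃₂, (R−Rᵀ)₁₃, (R−Rᵀ)₂₁) / (2 sinθ) = (-0.795940, +0.007614, -0.605327)
rvec = θ·k = (-0.184439, +0.001764, -0.140270)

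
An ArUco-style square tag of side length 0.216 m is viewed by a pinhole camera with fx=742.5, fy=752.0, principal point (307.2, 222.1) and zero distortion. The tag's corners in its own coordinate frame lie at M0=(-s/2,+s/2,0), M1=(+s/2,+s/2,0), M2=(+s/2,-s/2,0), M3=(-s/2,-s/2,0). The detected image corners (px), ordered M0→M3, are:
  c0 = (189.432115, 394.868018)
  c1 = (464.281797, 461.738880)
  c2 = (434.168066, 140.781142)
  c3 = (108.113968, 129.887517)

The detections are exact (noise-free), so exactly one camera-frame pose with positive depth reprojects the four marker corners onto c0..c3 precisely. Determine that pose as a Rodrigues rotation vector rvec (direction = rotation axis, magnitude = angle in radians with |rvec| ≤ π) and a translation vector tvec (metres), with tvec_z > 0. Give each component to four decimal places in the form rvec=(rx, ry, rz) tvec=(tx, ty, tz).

Intrinsics K: fx=742.5, fy=752.0, cx=307.2, cy=222.1
Marker side s = 0.216 m; corners in marker frame (Z=0):
  M0 = (-0.1080, +0.1080, 0)
  M1 = (+0.1080, +0.1080, 0)
  M2 = (+0.1080, -0.1080, 0)
  M3 = (-0.1080, -0.1080, 0)
Detected image corners:
  c0 = (189.432115, 394.868018) px
  c1 = (464.281797, 461.738880) px
  c2 = (434.168066, 140.781142) px
  c3 = (108.113968, 129.887517) px
Planar DLT: solve 8×8 A·h = b for H (H[2,2]=1):
  H  [+1075.21215 +563.07574 +285.48304]
  H  [-92.15199 +1617.50628 +295.14716]
  H  [-1.01425 +0.97709 +1.00000]
B = K⁻¹H; ‖b₁‖=2.132714, ‖b₂‖=2.132714; λ = 2/(‖b₁‖+‖b₂‖) = 0.468886, sign → tz>0 ⇒ λ=+0.468886
r₁ = λ·B[:,0] = (+0.87575,+0.08300,-0.47557); r₂ = λ·B[:,1] = (+0.16603,+0.87324,+0.45814)
r₃ = r₁×r₂ = (+0.45331,-0.48018,+0.75096); SVD([r₁ r₂ r₃]) → R = UVᵀ:
  R  [+0.87575 +0.16603 +0.45331]
  R  [+0.08300 +0.87324 -0.48018]
  R  [-0.47557 +0.45814 +0.75096]
t = (-0.01371, +0.04555, +0.46889) m
tr R = 2.499947; θ = arccos((tr R − 1)/2) = 0.722774 rad = 41.412°
axis k = ((R−Rᵀ)₃₂, (R−Rᵀ)₁₃, (R−Rᵀ)₂₁) / (2 sinθ) = (+0.709272, +0.702135, -0.062762)
rvec = θ·k = (+0.512644, +0.507485, -0.045363)

rvec=(0.5126, 0.5075, -0.0454) tvec=(-0.0137, 0.0455, 0.4689)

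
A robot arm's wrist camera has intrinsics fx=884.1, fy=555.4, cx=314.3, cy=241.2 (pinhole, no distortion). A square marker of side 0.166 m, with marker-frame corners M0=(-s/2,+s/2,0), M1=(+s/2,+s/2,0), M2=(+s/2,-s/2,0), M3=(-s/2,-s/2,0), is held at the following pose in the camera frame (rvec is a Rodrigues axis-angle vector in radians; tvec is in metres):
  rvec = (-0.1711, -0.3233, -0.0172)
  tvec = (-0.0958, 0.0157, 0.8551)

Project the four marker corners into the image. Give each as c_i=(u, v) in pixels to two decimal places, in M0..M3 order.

c0=(129.00, 307.03) c1=(300.61, 304.15) c2=(293.79, 200.74) c3=(127.32, 197.05)

Intrinsics K: fx=884.1, fy=555.4, cx=314.3, cy=241.2
Marker side s = 0.166 m; corners in marker frame (Z=0):
  M0 = (-0.0830, +0.0830, 0)
  M1 = (+0.0830, +0.0830, 0)
  M2 = (+0.0830, -0.0830, 0)
  M3 = (-0.0830, -0.0830, 0)
rvec = (-0.1711, -0.3233, -0.0172), |rvec| = θ = 0.36619 rad = 20.981°
Rodrigues: sinθ=0.35806, 1−cosθ=0.06630; R = I + sinθ·[k]× + (1−cosθ)·[k]×²:
    [+0.94817 +0.04417 -0.31467]
    [+0.01053 +0.98538 +0.17005]
    [+0.31758 -0.16455 +0.93385]
t = (-0.0958, 0.0157, 0.8551) m
M0: Pc = R·M0+t = (-0.17083, +0.09661, +0.81508); u = 884.1·(-0.17083)/0.81508 + 314.3 = 129.0024, v = 555.4·(+0.09661)/0.81508 + 241.2 = 307.0319
M1: Pc = R·M1+t = (-0.01344, +0.09836, +0.86780); u = 884.1·(-0.01344)/0.86780 + 314.3 = 300.6121, v = 555.4·(+0.09836)/0.86780 + 241.2 = 304.1516
M2: Pc = R·M2+t = (-0.02077, -0.06521, +0.89512); u = 884.1·(-0.02077)/0.89512 + 314.3 = 293.7880, v = 555.4·(-0.06521)/0.89512 + 241.2 = 200.7372
M3: Pc = R·M3+t = (-0.17816, -0.06696, +0.84240); u = 884.1·(-0.17816)/0.84240 + 314.3 = 127.3159, v = 555.4·(-0.06696)/0.84240 + 241.2 = 197.0523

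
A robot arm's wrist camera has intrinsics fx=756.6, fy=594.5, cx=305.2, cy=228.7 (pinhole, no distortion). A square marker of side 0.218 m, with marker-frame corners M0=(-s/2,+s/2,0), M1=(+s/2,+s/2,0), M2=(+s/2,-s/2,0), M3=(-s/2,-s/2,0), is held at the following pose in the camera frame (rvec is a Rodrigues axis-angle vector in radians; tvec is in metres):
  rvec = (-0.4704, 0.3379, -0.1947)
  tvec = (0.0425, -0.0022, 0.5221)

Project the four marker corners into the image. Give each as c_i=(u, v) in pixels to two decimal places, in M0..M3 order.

c0=(234.21, 373.02) c1=(571.28, 316.09) c2=(488.71, 91.18) c3=(217.44, 160.54)

Intrinsics K: fx=756.6, fy=594.5, cx=305.2, cy=228.7
Marker side s = 0.218 m; corners in marker frame (Z=0):
  M0 = (-0.1090, +0.1090, 0)
  M1 = (+0.1090, +0.1090, 0)
  M2 = (+0.1090, -0.1090, 0)
  M3 = (-0.1090, -0.1090, 0)
rvec = (-0.4704, 0.3379, -0.1947), |rvec| = θ = 0.61103 rad = 35.010°
Rodrigues: sinθ=0.57371, 1−cosθ=0.18094; R = I + sinθ·[k]× + (1−cosθ)·[k]×²:
    [+0.92629 +0.10578 +0.36165]
    [-0.25984 +0.87439 +0.40979]
    [-0.27288 -0.47355 +0.83743]
t = (0.0425, -0.0022, 0.5221) m
M0: Pc = R·M0+t = (-0.04694, +0.12143, +0.50023); u = 756.6·(-0.04694)/0.50023 + 305.2 = 234.2079, v = 594.5·(+0.12143)/0.50023 + 228.7 = 373.0164
M1: Pc = R·M1+t = (+0.15500, +0.06479, +0.44074); u = 756.6·(+0.15500)/0.44074 + 305.2 = 571.2753, v = 594.5·(+0.06479)/0.44074 + 228.7 = 316.0878
M2: Pc = R·M2+t = (+0.13194, -0.12583, +0.54397); u = 756.6·(+0.13194)/0.54397 + 305.2 = 488.7072, v = 594.5·(-0.12583)/0.54397 + 228.7 = 91.1812
M3: Pc = R·M3+t = (-0.07000, -0.06919, +0.60346); u = 756.6·(-0.07000)/0.60346 + 305.2 = 217.4416, v = 594.5·(-0.06919)/0.60346 + 228.7 = 160.5415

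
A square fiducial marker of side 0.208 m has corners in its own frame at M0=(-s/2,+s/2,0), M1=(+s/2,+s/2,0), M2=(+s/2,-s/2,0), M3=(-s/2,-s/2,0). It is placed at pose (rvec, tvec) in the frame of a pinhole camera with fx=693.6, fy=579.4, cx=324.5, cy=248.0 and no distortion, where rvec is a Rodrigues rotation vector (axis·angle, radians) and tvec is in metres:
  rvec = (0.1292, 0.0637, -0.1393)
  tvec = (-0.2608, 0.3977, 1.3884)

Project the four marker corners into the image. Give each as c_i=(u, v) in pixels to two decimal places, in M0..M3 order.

c0=(152.79, 459.31) c1=(253.24, 449.98) c2=(236.87, 367.27) c3=(134.73, 377.68)

Intrinsics K: fx=693.6, fy=579.4, cx=324.5, cy=248.0
Marker side s = 0.208 m; corners in marker frame (Z=0):
  M0 = (-0.1040, +0.1040, 0)
  M1 = (+0.1040, +0.1040, 0)
  M2 = (+0.1040, -0.1040, 0)
  M3 = (-0.1040, -0.1040, 0)
rvec = (0.1292, 0.0637, -0.1393), |rvec| = θ = 0.20039 rad = 11.481°
Rodrigues: sinθ=0.19905, 1−cosθ=0.02001; R = I + sinθ·[k]× + (1−cosθ)·[k]×²:
    [+0.98831 +0.14247 +0.05431]
    [-0.13427 +0.98201 -0.13276]
    [-0.07224 +0.12392 +0.98966]
t = (-0.2608, 0.3977, 1.3884) m
M0: Pc = R·M0+t = (-0.34877, +0.51379, +1.40880); u = 693.6·(-0.34877)/1.40880 + 324.5 = 152.7902, v = 579.4·(+0.51379)/1.40880 + 248.0 = 459.3087
M1: Pc = R·M1+t = (-0.14320, +0.48587, +1.39377); u = 693.6·(-0.14320)/1.39377 + 324.5 = 253.2382, v = 579.4·(+0.48587)/1.39377 + 248.0 = 449.9771
M2: Pc = R·M2+t = (-0.17283, +0.28161, +1.36800); u = 693.6·(-0.17283)/1.36800 + 324.5 = 236.8706, v = 579.4·(+0.28161)/1.36800 + 248.0 = 367.2713
M3: Pc = R·M3+t = (-0.37840, +0.30953, +1.38303); u = 693.6·(-0.37840)/1.38303 + 324.5 = 134.7285, v = 579.4·(+0.30953)/1.38303 + 248.0 = 377.6754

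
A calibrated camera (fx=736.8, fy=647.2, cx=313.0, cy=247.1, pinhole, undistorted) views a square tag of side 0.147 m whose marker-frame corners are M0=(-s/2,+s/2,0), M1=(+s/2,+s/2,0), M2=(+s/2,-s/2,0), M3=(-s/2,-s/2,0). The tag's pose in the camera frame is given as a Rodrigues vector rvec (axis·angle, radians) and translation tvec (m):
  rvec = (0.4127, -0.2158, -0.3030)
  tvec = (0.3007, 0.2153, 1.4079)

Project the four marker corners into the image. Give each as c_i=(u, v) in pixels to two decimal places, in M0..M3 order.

Intrinsics K: fx=736.8, fy=647.2, cx=313.0, cy=247.1
Marker side s = 0.147 m; corners in marker frame (Z=0):
  M0 = (-0.0735, +0.0735, 0)
  M1 = (+0.0735, +0.0735, 0)
  M2 = (+0.0735, -0.0735, 0)
  M3 = (-0.0735, -0.0735, 0)
rvec = (0.4127, -0.2158, -0.3030), |rvec| = θ = 0.55561 rad = 31.834°
Rodrigues: sinθ=0.52746, 1−cosθ=0.15042; R = I + sinθ·[k]× + (1−cosθ)·[k]×²:
    [+0.93257 +0.24425 -0.26580]
    [-0.33105 +0.87227 -0.35993]
    [+0.14394 +0.42365 +0.89432]
t = (0.3007, 0.2153, 1.4079) m
M0: Pc = R·M0+t = (+0.25011, +0.30374, +1.42846); u = 736.8·(+0.25011)/1.42846 + 313.0 = 442.0061, v = 647.2·(+0.30374)/1.42846 + 247.1 = 384.7189
M1: Pc = R·M1+t = (+0.38720, +0.25508, +1.44962); u = 736.8·(+0.38720)/1.44962 + 313.0 = 509.8012, v = 647.2·(+0.25508)/1.44962 + 247.1 = 360.9837
M2: Pc = R·M2+t = (+0.35129, +0.12686, +1.38734); u = 736.8·(+0.35129)/1.38734 + 313.0 = 499.5667, v = 647.2·(+0.12686)/1.38734 + 247.1 = 306.2789
M3: Pc = R·M3+t = (+0.21420, +0.17552, +1.36618); u = 736.8·(+0.21420)/1.36618 + 313.0 = 428.5227, v = 647.2·(+0.17552)/1.36618 + 247.1 = 330.2488

c0=(442.01, 384.72) c1=(509.80, 360.98) c2=(499.57, 306.28) c3=(428.52, 330.25)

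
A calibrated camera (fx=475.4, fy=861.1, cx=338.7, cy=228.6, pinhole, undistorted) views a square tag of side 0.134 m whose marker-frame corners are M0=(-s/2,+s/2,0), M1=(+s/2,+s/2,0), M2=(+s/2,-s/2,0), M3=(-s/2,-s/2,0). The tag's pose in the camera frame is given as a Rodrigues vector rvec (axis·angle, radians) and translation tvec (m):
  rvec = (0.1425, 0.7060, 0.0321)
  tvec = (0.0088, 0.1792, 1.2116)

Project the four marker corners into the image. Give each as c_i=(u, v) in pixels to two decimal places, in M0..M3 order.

Intrinsics K: fx=475.4, fy=861.1, cx=338.7, cy=228.6
Marker side s = 0.134 m; corners in marker frame (Z=0):
  M0 = (-0.0670, +0.0670, 0)
  M1 = (+0.0670, +0.0670, 0)
  M2 = (+0.0670, -0.0670, 0)
  M3 = (-0.0670, -0.0670, 0)
rvec = (0.1425, 0.7060, 0.0321), |rvec| = θ = 0.72095 rad = 41.308°
Rodrigues: sinθ=0.66010, 1−cosθ=0.24882; R = I + sinθ·[k]× + (1−cosθ)·[k]×²:
    [+0.76090 +0.01877 +0.64860]
    [+0.07755 +0.98979 -0.11962]
    [-0.64422 +0.14132 +0.75167]
t = (0.0088, 0.1792, 1.2116) m
M0: Pc = R·M0+t = (-0.04092, +0.24032, +1.26423); u = 475.4·(-0.04092)/1.26423 + 338.7 = 323.3115, v = 861.1·(+0.24032)/1.26423 + 228.6 = 392.2878
M1: Pc = R·M1+t = (+0.06104, +0.25071, +1.17791); u = 475.4·(+0.06104)/1.17791 + 338.7 = 363.3347, v = 861.1·(+0.25071)/1.17791 + 228.6 = 411.8810
M2: Pc = R·M2+t = (+0.05852, +0.11808, +1.15897); u = 475.4·(+0.05852)/1.15897 + 338.7 = 362.7055, v = 861.1·(+0.11808)/1.15897 + 228.6 = 316.3323
M3: Pc = R·M3+t = (-0.04344, +0.10769, +1.24529); u = 475.4·(-0.04344)/1.24529 + 338.7 = 322.1173, v = 861.1·(+0.10769)/1.24529 + 228.6 = 303.0647

c0=(323.31, 392.29) c1=(363.33, 411.88) c2=(362.71, 316.33) c3=(322.12, 303.06)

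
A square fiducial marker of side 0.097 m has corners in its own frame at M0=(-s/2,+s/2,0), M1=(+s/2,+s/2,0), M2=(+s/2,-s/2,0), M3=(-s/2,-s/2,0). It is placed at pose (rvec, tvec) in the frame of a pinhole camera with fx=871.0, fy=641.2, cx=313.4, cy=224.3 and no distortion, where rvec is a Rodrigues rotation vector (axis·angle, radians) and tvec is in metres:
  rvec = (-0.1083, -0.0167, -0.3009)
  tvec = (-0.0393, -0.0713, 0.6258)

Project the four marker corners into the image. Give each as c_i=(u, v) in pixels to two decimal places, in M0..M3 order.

c0=(213.20, 212.95) c1=(343.36, 183.54) c2=(303.25, 90.83) c3=(174.98, 119.31)

Intrinsics K: fx=871.0, fy=641.2, cx=313.4, cy=224.3
Marker side s = 0.097 m; corners in marker frame (Z=0):
  M0 = (-0.0485, +0.0485, 0)
  M1 = (+0.0485, +0.0485, 0)
  M2 = (+0.0485, -0.0485, 0)
  M3 = (-0.0485, -0.0485, 0)
rvec = (-0.1083, -0.0167, -0.3009), |rvec| = θ = 0.32023 rad = 18.348°
Rodrigues: sinθ=0.31479, 1−cosθ=0.05084; R = I + sinθ·[k]× + (1−cosθ)·[k]×²:
    [+0.95498 +0.29668 -0.00026]
    [-0.29489 +0.94930 +0.10895]
    [+0.03257 -0.10397 +0.99405]
t = (-0.0393, -0.0713, 0.6258) m
M0: Pc = R·M0+t = (-0.07123, -0.01096, +0.61918); u = 871.0·(-0.07123)/0.61918 + 313.4 = 213.2041, v = 641.2·(-0.01096)/0.61918 + 224.3 = 212.9534
M1: Pc = R·M1+t = (+0.02141, -0.03956, +0.62234); u = 871.0·(+0.02141)/0.62234 + 313.4 = 343.3581, v = 641.2·(-0.03956)/0.62234 + 224.3 = 183.5400
M2: Pc = R·M2+t = (-0.00737, -0.13164, +0.63242); u = 871.0·(-0.00737)/0.63242 + 313.4 = 303.2461, v = 641.2·(-0.13164)/0.63242 + 224.3 = 90.8297
M3: Pc = R·M3+t = (-0.10001, -0.10304, +0.62926); u = 871.0·(-0.10001)/0.62926 + 313.4 = 174.9766, v = 641.2·(-0.10304)/0.62926 + 224.3 = 119.3063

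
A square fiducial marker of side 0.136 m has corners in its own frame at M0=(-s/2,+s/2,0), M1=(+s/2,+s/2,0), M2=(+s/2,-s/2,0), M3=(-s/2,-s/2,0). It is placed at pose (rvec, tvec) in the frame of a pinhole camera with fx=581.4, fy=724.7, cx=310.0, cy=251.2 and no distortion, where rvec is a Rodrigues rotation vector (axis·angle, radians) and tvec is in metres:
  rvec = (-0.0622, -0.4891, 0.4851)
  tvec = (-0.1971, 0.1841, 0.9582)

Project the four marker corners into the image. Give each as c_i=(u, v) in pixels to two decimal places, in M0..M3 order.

Intrinsics K: fx=581.4, fy=724.7, cx=310.0, cy=251.2
Marker side s = 0.136 m; corners in marker frame (Z=0):
  M0 = (-0.0680, +0.0680, 0)
  M1 = (+0.0680, +0.0680, 0)
  M2 = (+0.0680, -0.0680, 0)
  M3 = (-0.0680, -0.0680, 0)
rvec = (-0.0622, -0.4891, 0.4851), |rvec| = θ = 0.69167 rad = 39.630°
Rodrigues: sinθ=0.63783, 1−cosθ=0.22982; R = I + sinθ·[k]× + (1−cosθ)·[k]×²:
    [+0.77204 -0.43272 -0.46552]
    [+0.46195 +0.88510 -0.05662]
    [+0.43653 -0.17133 +0.88323]
t = (-0.1971, 0.1841, 0.9582) m
M0: Pc = R·M0+t = (-0.27902, +0.21287, +0.91687); u = 581.4·(-0.27902)/0.91687 + 310.0 = 133.0663, v = 724.7·(+0.21287)/0.91687 + 251.2 = 419.4579
M1: Pc = R·M1+t = (-0.17403, +0.27570, +0.97623); u = 581.4·(-0.17403)/0.97623 + 310.0 = 206.3578, v = 724.7·(+0.27570)/0.97623 + 251.2 = 455.8634
M2: Pc = R·M2+t = (-0.11518, +0.15533, +0.99953); u = 581.4·(-0.11518)/0.99953 + 310.0 = 243.0053, v = 724.7·(+0.15533)/0.99953 + 251.2 = 363.8171
M3: Pc = R·M3+t = (-0.22017, +0.09250, +0.94017); u = 581.4·(-0.22017)/0.94017 + 310.0 = 173.8444, v = 724.7·(+0.09250)/0.94017 + 251.2 = 322.5016

c0=(133.07, 419.46) c1=(206.36, 455.86) c2=(243.01, 363.82) c3=(173.84, 322.50)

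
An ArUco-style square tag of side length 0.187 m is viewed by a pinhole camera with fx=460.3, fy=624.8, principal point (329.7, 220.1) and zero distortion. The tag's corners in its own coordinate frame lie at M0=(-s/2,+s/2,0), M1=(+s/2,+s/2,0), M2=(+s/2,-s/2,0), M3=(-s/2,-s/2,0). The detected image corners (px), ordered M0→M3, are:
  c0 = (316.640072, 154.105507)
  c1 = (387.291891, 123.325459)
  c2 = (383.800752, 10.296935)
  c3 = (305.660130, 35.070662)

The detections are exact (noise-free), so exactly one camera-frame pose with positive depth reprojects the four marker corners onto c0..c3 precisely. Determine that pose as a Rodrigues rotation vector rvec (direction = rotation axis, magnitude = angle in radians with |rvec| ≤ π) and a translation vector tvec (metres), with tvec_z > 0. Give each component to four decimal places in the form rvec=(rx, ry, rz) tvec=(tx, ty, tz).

Intrinsics K: fx=460.3, fy=624.8, cx=329.7, cy=220.1
Marker side s = 0.187 m; corners in marker frame (Z=0):
  M0 = (-0.0935, +0.0935, 0)
  M1 = (+0.0935, +0.0935, 0)
  M2 = (+0.0935, -0.0935, 0)
  M3 = (-0.0935, -0.0935, 0)
Detected image corners:
  c0 = (316.640072, 154.105507) px
  c1 = (387.291891, 123.325459) px
  c2 = (383.800752, 10.296935) px
  c3 = (305.660130, 35.070662) px
Planar DLT: solve 8×8 A·h = b for H (H[2,2]=1):
  H  [+535.00703 +212.03307 +349.89611]
  H  [-117.29670 +660.22361 +82.89564]
  H  [+0.39645 +0.49974 +1.00000]
B = K⁻¹H; ‖b₁‖=1.017758, ‖b₂‖=1.017758; λ = 2/(‖b₁‖+‖b₂‖) = 0.982552, sign → tz>0 ⇒ λ=+0.982552
r₁ = λ·B[:,0] = (+0.86301,-0.32168,+0.38953); r₂ = λ·B[:,1] = (+0.10090,+0.86529,+0.49102)
r₃ = r₁×r₂ = (-0.49501,-0.38445,+0.77921); SVD([r₁ r₂ r₃]) → R = UVᵀ:
  R  [+0.86301 +0.10090 -0.49501]
  R  [-0.32168 +0.86529 -0.38445]
  R  [+0.38953 +0.49102 +0.77921]
t = (+0.04311, -0.21577, +0.98255) m
tr R = 2.507507; θ = arccos((tr R − 1)/2) = 0.717041 rad = 41.083°
axis k = ((R−Rᵀ)₃₂, (R−Rᵀ)₁₃, (R−Rᵀ)₂₁) / (2 sinθ) = (+0.666102, -0.673002, -0.321522)
rvec = θ·k = (+0.477622, -0.482570, -0.230545)

rvec=(0.4776, -0.4826, -0.2305) tvec=(0.0431, -0.2158, 0.9826)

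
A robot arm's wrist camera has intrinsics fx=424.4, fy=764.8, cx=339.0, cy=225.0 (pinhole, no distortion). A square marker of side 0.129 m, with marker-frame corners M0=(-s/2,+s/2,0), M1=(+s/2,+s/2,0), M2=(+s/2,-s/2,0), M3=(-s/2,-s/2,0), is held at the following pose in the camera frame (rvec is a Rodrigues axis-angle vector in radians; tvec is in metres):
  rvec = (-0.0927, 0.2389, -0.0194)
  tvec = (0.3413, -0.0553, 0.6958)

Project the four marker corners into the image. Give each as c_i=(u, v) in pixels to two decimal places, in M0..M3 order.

c0=(507.08, 236.78) c1=(593.48, 232.90) c2=(588.34, 89.72) c3=(503.61, 99.61)

Intrinsics K: fx=424.4, fy=764.8, cx=339.0, cy=225.0
Marker side s = 0.129 m; corners in marker frame (Z=0):
  M0 = (-0.0645, +0.0645, 0)
  M1 = (+0.0645, +0.0645, 0)
  M2 = (+0.0645, -0.0645, 0)
  M3 = (-0.0645, -0.0645, 0)
rvec = (-0.0927, 0.2389, -0.0194), |rvec| = θ = 0.25699 rad = 14.724°
Rodrigues: sinθ=0.25417, 1−cosθ=0.03284; R = I + sinθ·[k]× + (1−cosθ)·[k]×²:
    [+0.97143 +0.00817 +0.23717]
    [-0.03020 +0.99554 +0.08938]
    [-0.23538 -0.09399 +0.96735]
t = (0.3413, -0.0553, 0.6958) m
M0: Pc = R·M0+t = (+0.27917, +0.01086, +0.70492); u = 424.4·(+0.27917)/0.70492 + 339.0 = 507.0753, v = 764.8·(+0.01086)/0.70492 + 225.0 = 236.7827
M1: Pc = R·M1+t = (+0.40448, +0.00696, +0.67456); u = 424.4·(+0.40448)/0.67456 + 339.0 = 593.4836, v = 764.8·(+0.00696)/0.67456 + 225.0 = 232.8962
M2: Pc = R·M2+t = (+0.40343, -0.12146, +0.68668); u = 424.4·(+0.40343)/0.68668 + 339.0 = 588.3385, v = 764.8·(-0.12146)/0.68668 + 225.0 = 89.7219
M3: Pc = R·M3+t = (+0.27812, -0.11756, +0.71704); u = 424.4·(+0.27812)/0.71704 + 339.0 = 503.6092, v = 764.8·(-0.11756)/0.71704 + 225.0 = 99.6057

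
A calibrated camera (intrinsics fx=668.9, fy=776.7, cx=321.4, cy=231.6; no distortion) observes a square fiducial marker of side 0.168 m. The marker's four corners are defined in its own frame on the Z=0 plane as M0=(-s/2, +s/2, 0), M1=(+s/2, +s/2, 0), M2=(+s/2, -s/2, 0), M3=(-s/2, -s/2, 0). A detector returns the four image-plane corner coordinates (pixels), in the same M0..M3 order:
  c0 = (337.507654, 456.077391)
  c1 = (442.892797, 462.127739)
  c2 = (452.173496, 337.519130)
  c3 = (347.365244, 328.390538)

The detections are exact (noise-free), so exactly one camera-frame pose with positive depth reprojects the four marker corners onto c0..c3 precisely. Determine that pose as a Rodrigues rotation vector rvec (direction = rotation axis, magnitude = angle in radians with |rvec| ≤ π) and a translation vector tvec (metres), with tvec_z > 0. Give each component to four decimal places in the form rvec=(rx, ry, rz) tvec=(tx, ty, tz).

Intrinsics K: fx=668.9, fy=776.7, cx=321.4, cy=231.6
Marker side s = 0.168 m; corners in marker frame (Z=0):
  M0 = (-0.0840, +0.0840, 0)
  M1 = (+0.0840, +0.0840, 0)
  M2 = (+0.0840, -0.0840, 0)
  M3 = (-0.0840, -0.0840, 0)
Detected image corners:
  c0 = (337.507654, 456.077391) px
  c1 = (442.892797, 462.127739) px
  c2 = (452.173496, 337.519130) px
  c3 = (347.365244, 328.390538) px
Planar DLT: solve 8×8 A·h = b for H (H[2,2]=1):
  H  [+683.40374 -64.57805 +395.63885]
  H  [+103.17409 +743.10651 +395.97289]
  H  [+0.14641 -0.01934 +1.00000]
B = K⁻¹H; ‖b₁‖=0.966656, ‖b₂‖=0.966656; λ = 2/(‖b₁‖+‖b₂‖) = 1.034494, sign → tz>0 ⇒ λ=+1.034494
r₁ = λ·B[:,0] = (+0.98415,+0.09225,+0.15146); r₂ = λ·B[:,1] = (-0.09026,+0.99572,-0.02001)
r₃ = r₁×r₂ = (-0.15266,+0.00602,+0.98826); SVD([r₁ r₂ r₃]) → R = UVᵀ:
  R  [+0.98415 -0.09026 -0.15266]
  R  [+0.09225 +0.99572 +0.00602]
  R  [+0.15146 -0.02001 +0.98826]
t = (+0.11481, +0.21893, +1.03449) m
tr R = 2.968126; θ = arccos((tr R − 1)/2) = 0.178771 rad = 10.243°
axis k = ((R−Rᵀ)₃₂, (R−Rᵀ)₁₃, (R−Rᵀ)₂₁) / (2 sinθ) = (-0.073195, -0.855144, +0.513197)
rvec = θ·k = (-0.013085, -0.152875, +0.091745)

rvec=(-0.0131, -0.1529, 0.0917) tvec=(0.1148, 0.2189, 1.0345)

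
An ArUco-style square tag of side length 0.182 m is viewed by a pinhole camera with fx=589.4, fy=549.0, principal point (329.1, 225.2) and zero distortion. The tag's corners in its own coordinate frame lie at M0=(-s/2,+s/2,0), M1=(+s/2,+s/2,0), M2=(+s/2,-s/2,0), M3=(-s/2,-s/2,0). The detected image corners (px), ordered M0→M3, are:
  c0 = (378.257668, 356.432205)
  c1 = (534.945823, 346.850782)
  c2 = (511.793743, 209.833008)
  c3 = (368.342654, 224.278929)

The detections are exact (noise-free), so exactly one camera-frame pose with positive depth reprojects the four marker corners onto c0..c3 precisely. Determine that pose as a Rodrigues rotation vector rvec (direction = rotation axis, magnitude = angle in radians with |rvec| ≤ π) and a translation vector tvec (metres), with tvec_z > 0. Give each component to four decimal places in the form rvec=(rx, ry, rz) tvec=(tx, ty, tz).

Intrinsics K: fx=589.4, fy=549.0, cx=329.1, cy=225.2
Marker side s = 0.182 m; corners in marker frame (Z=0):
  M0 = (-0.0910, +0.0910, 0)
  M1 = (+0.0910, +0.0910, 0)
  M2 = (+0.0910, -0.0910, 0)
  M3 = (-0.0910, -0.0910, 0)
Detected image corners:
  c0 = (378.257668, 356.432205) px
  c1 = (534.945823, 346.850782) px
  c2 = (511.793743, 209.833008) px
  c3 = (368.342654, 224.278929) px
Planar DLT: solve 8×8 A·h = b for H (H[2,2]=1):
  H  [+715.66497 -115.40414 +446.35488]
  H  [-134.66843 +608.88320 +281.67341]
  H  [-0.23950 -0.45826 +1.00000]
B = K⁻¹H; ‖b₁‖=1.376942, ‖b₂‖=1.376942; λ = 2/(‖b₁‖+‖b₂‖) = 0.726247, sign → tz>0 ⇒ λ=+0.726247
r₁ = λ·B[:,0] = (+0.97895,-0.10680,-0.17394); r₂ = λ·B[:,1] = (+0.04363,+0.94198,-0.33281)
r₃ = r₁×r₂ = (+0.19939,+0.31822,+0.92681); SVD([r₁ r₂ r₃]) → R = UVᵀ:
  R  [+0.97895 +0.04363 +0.19939]
  R  [-0.10680 +0.94198 +0.31822]
  R  [-0.17394 -0.33281 +0.92681]
t = (+0.14448, +0.07471, +0.72625) m
tr R = 2.847745; θ = arccos((tr R − 1)/2) = 0.392718 rad = 22.501°
axis k = ((R−Rᵀ)₃₂, (R−Rᵀ)₁₃, (R−Rᵀ)₂₁) / (2 sinθ) = (-0.850571, +0.487753, -0.196536)
rvec = θ·k = (-0.334035, +0.191549, -0.077183)

rvec=(-0.3340, 0.1915, -0.0772) tvec=(0.1445, 0.0747, 0.7262)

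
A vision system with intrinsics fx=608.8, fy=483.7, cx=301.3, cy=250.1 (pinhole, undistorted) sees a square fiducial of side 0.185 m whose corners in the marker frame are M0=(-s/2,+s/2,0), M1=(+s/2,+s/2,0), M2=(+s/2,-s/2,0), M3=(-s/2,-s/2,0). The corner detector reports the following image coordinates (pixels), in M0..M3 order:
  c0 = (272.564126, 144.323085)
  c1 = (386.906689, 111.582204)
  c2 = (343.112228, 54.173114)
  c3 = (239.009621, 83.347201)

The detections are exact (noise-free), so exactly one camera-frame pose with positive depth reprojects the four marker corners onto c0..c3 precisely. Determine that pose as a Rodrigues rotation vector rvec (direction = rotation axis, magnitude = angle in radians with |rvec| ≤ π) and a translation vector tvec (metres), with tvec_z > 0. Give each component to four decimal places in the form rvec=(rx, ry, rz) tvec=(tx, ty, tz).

Intrinsics K: fx=608.8, fy=483.7, cx=301.3, cy=250.1
Marker side s = 0.185 m; corners in marker frame (Z=0):
  M0 = (-0.0925, +0.0925, 0)
  M1 = (+0.0925, +0.0925, 0)
  M2 = (+0.0925, -0.0925, 0)
  M3 = (-0.0925, -0.0925, 0)
Detected image corners:
  c0 = (272.564126, 144.323085) px
  c1 = (386.906689, 111.582204) px
  c2 = (343.112228, 54.173114) px
  c3 = (239.009621, 83.347201) px
Planar DLT: solve 8×8 A·h = b for H (H[2,2]=1):
  H  [+604.93941 +46.25400 +309.71789]
  H  [-161.83435 +268.28636 +96.84610]
  H  [+0.05119 -0.52490 +1.00000]
B = K⁻¹H; ‖b₁‖=1.034709, ‖b₂‖=1.034709; λ = 2/(‖b₁‖+‖b₂‖) = 0.966455, sign → tz>0 ⇒ λ=+0.966455
r₁ = λ·B[:,0] = (+0.93584,-0.34894,+0.04948); r₂ = λ·B[:,1] = (+0.32449,+0.79835,-0.50729)
r₃ = r₁×r₂ = (+0.13751,+0.49080,+0.86035); SVD([r₁ r₂ r₃]) → R = UVᵀ:
  R  [+0.93584 +0.32449 +0.13751]
  R  [-0.34894 +0.79835 +0.49080]
  R  [+0.04948 -0.50729 +0.86035]
t = (+0.01336, -0.30621, +0.96646) m
tr R = 2.594540; θ = arccos((tr R − 1)/2) = 0.648038 rad = 37.130°
axis k = ((R−Rᵀ)₃₂, (R−Rᵀ)₁₃, (R−Rᵀ)₂₁) / (2 sinθ) = (-0.826752, +0.072922, -0.557820)
rvec = θ·k = (-0.535767, +0.047256, -0.361488)

rvec=(-0.5358, 0.0473, -0.3615) tvec=(0.0134, -0.3062, 0.9665)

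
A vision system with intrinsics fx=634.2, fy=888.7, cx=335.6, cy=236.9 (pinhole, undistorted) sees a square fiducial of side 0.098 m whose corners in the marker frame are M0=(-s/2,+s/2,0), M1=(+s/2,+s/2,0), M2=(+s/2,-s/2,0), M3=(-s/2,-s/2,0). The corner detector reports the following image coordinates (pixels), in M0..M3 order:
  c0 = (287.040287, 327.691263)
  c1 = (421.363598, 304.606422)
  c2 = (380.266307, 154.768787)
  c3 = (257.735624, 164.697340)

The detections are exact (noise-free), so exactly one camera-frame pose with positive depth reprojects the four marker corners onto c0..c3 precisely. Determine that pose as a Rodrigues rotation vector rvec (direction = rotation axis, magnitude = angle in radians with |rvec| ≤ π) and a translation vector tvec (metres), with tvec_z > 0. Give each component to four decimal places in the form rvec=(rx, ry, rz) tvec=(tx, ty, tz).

Intrinsics K: fx=634.2, fy=888.7, cx=335.6, cy=236.9
Marker side s = 0.098 m; corners in marker frame (Z=0):
  M0 = (-0.0490, +0.0490, 0)
  M1 = (+0.0490, +0.0490, 0)
  M2 = (+0.0490, -0.0490, 0)
  M3 = (-0.0490, -0.0490, 0)
Detected image corners:
  c0 = (287.040287, 327.691263) px
  c1 = (421.363598, 304.606422) px
  c2 = (380.266307, 154.768787) px
  c3 = (257.735624, 164.697340) px
Planar DLT: solve 8×8 A·h = b for H (H[2,2]=1):
  H  [+1555.54866 -22.11017 +337.94116]
  H  [+10.92316 +1322.57307 +233.27658]
  H  [+0.73805 -1.13927 +1.00000]
B = K⁻¹H; ‖b₁‖=2.198064, ‖b₂‖=2.198064; λ = 2/(‖b₁‖+‖b₂‖) = 0.454946, sign → tz>0 ⇒ λ=+0.454946
r₁ = λ·B[:,0] = (+0.93820,-0.08391,+0.33577); r₂ = λ·B[:,1] = (+0.25841,+0.81522,-0.51831)
r₃ = r₁×r₂ = (-0.23023,+0.57304,+0.78652); SVD([r₁ r₂ r₃]) → R = UVᵀ:
  R  [+0.93820 +0.25841 -0.23023]
  R  [-0.08391 +0.81522 +0.57304]
  R  [+0.33577 -0.51831 +0.78652]
t = (+0.00168, -0.00185, +0.45495) m
tr R = 2.539940; θ = arccos((tr R − 1)/2) = 0.692003 rad = 39.649°
axis k = ((R−Rᵀ)₃₂, (R−Rᵀ)₁₃, (R−Rᵀ)₂₁) / (2 sinθ) = (-0.855179, -0.443522, -0.268247)
rvec = θ·k = (-0.591786, -0.306919, -0.185627)

rvec=(-0.5918, -0.3069, -0.1856) tvec=(0.0017, -0.0019, 0.4549)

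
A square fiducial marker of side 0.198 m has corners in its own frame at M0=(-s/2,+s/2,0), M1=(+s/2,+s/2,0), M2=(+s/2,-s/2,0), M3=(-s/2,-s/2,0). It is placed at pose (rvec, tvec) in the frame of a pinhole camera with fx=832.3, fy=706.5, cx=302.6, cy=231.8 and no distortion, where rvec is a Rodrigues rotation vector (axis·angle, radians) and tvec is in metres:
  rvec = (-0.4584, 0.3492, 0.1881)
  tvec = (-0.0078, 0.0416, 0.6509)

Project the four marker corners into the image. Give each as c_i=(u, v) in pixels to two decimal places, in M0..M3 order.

c0=(142.78, 361.53) c1=(387.26, 402.21) c2=(441.15, 193.12) c3=(217.81, 177.93)

Intrinsics K: fx=832.3, fy=706.5, cx=302.6, cy=231.8
Marker side s = 0.198 m; corners in marker frame (Z=0):
  M0 = (-0.0990, +0.0990, 0)
  M1 = (+0.0990, +0.0990, 0)
  M2 = (+0.0990, -0.0990, 0)
  M3 = (-0.0990, -0.0990, 0)
rvec = (-0.4584, 0.3492, 0.1881), |rvec| = θ = 0.60618 rad = 34.731°
Rodrigues: sinθ=0.56973, 1−cosθ=0.17817; R = I + sinθ·[k]× + (1−cosθ)·[k]×²:
    [+0.92372 -0.25441 +0.28640]
    [+0.09917 +0.88096 +0.46269]
    [-0.37001 -0.39899 +0.83899]
t = (-0.0078, 0.0416, 0.6509) m
M0: Pc = R·M0+t = (-0.12443, +0.11900, +0.64803); u = 832.3·(-0.12443)/0.64803 + 302.6 = 142.7826, v = 706.5·(+0.11900)/0.64803 + 231.8 = 361.5330
M1: Pc = R·M1+t = (+0.05846, +0.13863, +0.57477); u = 832.3·(+0.05846)/0.57477 + 302.6 = 387.2564, v = 706.5·(+0.13863)/0.57477 + 231.8 = 402.2063
M2: Pc = R·M2+t = (+0.10883, -0.03580, +0.65377); u = 832.3·(+0.10883)/0.65377 + 302.6 = 441.1548, v = 706.5·(-0.03580)/0.65377 + 231.8 = 193.1163
M3: Pc = R·M3+t = (-0.07406, -0.05543, +0.72703); u = 832.3·(-0.07406)/0.72703 + 302.6 = 217.8144, v = 706.5·(-0.05543)/0.72703 + 231.8 = 177.9324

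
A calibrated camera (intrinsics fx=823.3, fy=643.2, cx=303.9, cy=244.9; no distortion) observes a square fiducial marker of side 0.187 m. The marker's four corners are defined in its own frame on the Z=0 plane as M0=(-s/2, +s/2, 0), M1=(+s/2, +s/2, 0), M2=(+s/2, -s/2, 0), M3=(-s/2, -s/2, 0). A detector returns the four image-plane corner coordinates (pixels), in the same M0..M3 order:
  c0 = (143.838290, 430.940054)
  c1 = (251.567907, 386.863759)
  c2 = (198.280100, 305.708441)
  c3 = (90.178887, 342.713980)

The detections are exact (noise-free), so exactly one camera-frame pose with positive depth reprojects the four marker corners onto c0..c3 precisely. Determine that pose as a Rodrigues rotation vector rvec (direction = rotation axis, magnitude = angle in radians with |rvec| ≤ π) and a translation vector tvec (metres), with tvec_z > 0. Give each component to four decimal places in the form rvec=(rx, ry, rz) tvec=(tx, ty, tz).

rvec=(-0.3266, -0.4331, -0.4427) tvec=(-0.2031, 0.2379, 1.2718)

Intrinsics K: fx=823.3, fy=643.2, cx=303.9, cy=244.9
Marker side s = 0.187 m; corners in marker frame (Z=0):
  M0 = (-0.0935, +0.0935, 0)
  M1 = (+0.0935, +0.0935, 0)
  M2 = (+0.0935, -0.0935, 0)
  M3 = (-0.0935, -0.0935, 0)
Detected image corners:
  c0 = (143.838290, 430.940054) px
  c1 = (251.567907, 386.863759) px
  c2 = (198.280100, 305.708441) px
  c3 = (90.178887, 342.713980) px
Planar DLT: solve 8×8 A·h = b for H (H[2,2]=1):
  H  [+640.01741 +257.89411 +172.41303]
  H  [-81.61632 +392.15065 +365.21005]
  H  [+0.36799 -0.16393 +1.00000]
B = K⁻¹H; ‖b₁‖=0.786315, ‖b₂‖=0.786315; λ = 2/(‖b₁‖+‖b₂‖) = 1.271755, sign → tz>0 ⇒ λ=+1.271755
r₁ = λ·B[:,0] = (+0.81589,-0.33957,+0.46800); r₂ = λ·B[:,1] = (+0.47533,+0.85475,-0.20848)
r₃ = r₁×r₂ = (-0.32923,+0.39255,+0.85879); SVD([r₁ r₂ r₃]) → R = UVᵀ:
  R  [+0.81589 +0.47533 -0.32923]
  R  [-0.33957 +0.85475 +0.39255]
  R  [+0.46800 -0.20848 +0.85879]
t = (-0.20311, +0.23788, +1.27176) m
tr R = 2.529427; θ = arccos((tr R − 1)/2) = 0.700199 rad = 40.118°
axis k = ((R−Rᵀ)₃₂, (R−Rᵀ)₁₃, (R−Rᵀ)₂₁) / (2 sinθ) = (-0.466370, -0.618608, -0.632316)
rvec = θ·k = (-0.326552, -0.433149, -0.442747)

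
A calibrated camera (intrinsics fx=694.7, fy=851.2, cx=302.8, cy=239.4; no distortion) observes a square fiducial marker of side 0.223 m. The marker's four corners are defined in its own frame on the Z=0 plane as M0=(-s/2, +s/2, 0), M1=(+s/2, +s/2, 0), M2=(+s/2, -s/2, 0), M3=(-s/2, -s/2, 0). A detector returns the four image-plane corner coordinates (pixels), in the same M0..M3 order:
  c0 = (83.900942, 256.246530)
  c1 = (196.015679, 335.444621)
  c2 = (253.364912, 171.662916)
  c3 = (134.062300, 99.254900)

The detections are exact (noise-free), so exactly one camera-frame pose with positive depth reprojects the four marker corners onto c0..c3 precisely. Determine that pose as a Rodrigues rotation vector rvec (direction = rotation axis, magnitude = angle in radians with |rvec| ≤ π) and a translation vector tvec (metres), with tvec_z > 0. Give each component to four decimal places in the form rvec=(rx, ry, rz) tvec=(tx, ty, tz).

Intrinsics K: fx=694.7, fy=851.2, cx=302.8, cy=239.4
Marker side s = 0.223 m; corners in marker frame (Z=0):
  M0 = (-0.1115, +0.1115, 0)
  M1 = (+0.1115, +0.1115, 0)
  M2 = (+0.1115, -0.1115, 0)
  M3 = (-0.1115, -0.1115, 0)
Detected image corners:
  c0 = (83.900942, 256.246530) px
  c1 = (196.015679, 335.444621) px
  c2 = (253.364912, 171.662916) px
  c3 = (134.062300, 99.254900) px
Planar DLT: solve 8×8 A·h = b for H (H[2,2]=1):
  H  [+474.61103 -214.53908 +164.66761]
  H  [+283.33854 +752.43757 +215.93391]
  H  [-0.26362 +0.15610 +1.00000]
B = K⁻¹H; ‖b₁‖=0.933867, ‖b₂‖=0.933867; λ = 2/(‖b₁‖+‖b₂‖) = 1.070816, sign → tz>0 ⇒ λ=+1.070816
r₁ = λ·B[:,0] = (+0.85461,+0.43584,-0.28229); r₂ = λ·B[:,1] = (-0.40355,+0.89956,+0.16715)
r₃ = r₁×r₂ = (+0.32679,-0.02893,+0.94466); SVD([r₁ r₂ r₃]) → R = UVᵀ:
  R  [+0.85461 -0.40355 +0.32679]
  R  [+0.43584 +0.89956 -0.02893]
  R  [-0.28229 +0.16715 +0.94466]
t = (-0.21292, -0.02952, +1.07082) m
tr R = 2.698827; θ = arccos((tr R − 1)/2) = 0.555923 rad = 31.852°
axis k = ((R−Rᵀ)₃₂, (R−Rᵀ)₁₃, (R−Rᵀ)₂₁) / (2 sinθ) = (+0.185778, +0.577074, +0.795281)
rvec = θ·k = (+0.103278, +0.320809, +0.442115)

rvec=(0.1033, 0.3208, 0.4421) tvec=(-0.2129, -0.0295, 1.0708)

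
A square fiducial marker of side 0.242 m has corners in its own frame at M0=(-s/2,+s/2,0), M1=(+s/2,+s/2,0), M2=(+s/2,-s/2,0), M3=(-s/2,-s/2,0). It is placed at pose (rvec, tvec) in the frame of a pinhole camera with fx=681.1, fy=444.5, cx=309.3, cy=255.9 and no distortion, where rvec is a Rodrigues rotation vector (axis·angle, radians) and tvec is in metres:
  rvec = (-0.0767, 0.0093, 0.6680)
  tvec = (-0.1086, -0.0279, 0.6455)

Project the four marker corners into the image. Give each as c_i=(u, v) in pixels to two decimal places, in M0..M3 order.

c0=(13.50, 250.31) c1=(214.10, 355.29) c2=(373.58, 223.24) c3=(176.05, 122.51)

Intrinsics K: fx=681.1, fy=444.5, cx=309.3, cy=255.9
Marker side s = 0.242 m; corners in marker frame (Z=0):
  M0 = (-0.1210, +0.1210, 0)
  M1 = (+0.1210, +0.1210, 0)
  M2 = (+0.1210, -0.1210, 0)
  M3 = (-0.1210, -0.1210, 0)
rvec = (-0.0767, 0.0093, 0.6680), |rvec| = θ = 0.67245 rad = 38.529°
Rodrigues: sinθ=0.62291, 1−cosθ=0.21770; R = I + sinθ·[k]× + (1−cosθ)·[k]×²:
    [+0.78513 -0.61913 -0.01605]
    [+0.61844 +0.78234 +0.07404]
    [-0.03328 -0.06806 +0.99713]
t = (-0.1086, -0.0279, 0.6455) m
M0: Pc = R·M0+t = (-0.27851, -0.00807, +0.64129); u = 681.1·(-0.27851)/0.64129 + 309.3 = 13.4967, v = 444.5·(-0.00807)/0.64129 + 255.9 = 250.3077
M1: Pc = R·M1+t = (-0.08851, +0.14159, +0.63324); u = 681.1·(-0.08851)/0.63324 + 309.3 = 214.0962, v = 444.5·(+0.14159)/0.63324 + 255.9 = 355.2915
M2: Pc = R·M2+t = (+0.06131, -0.04773, +0.64971); u = 681.1·(+0.06131)/0.64971 + 309.3 = 373.5772, v = 444.5·(-0.04773)/0.64971 + 255.9 = 223.2441
M3: Pc = R·M3+t = (-0.12869, -0.19739, +0.65776); u = 681.1·(-0.12869)/0.65776 + 309.3 = 176.0478, v = 444.5·(-0.19739)/0.65776 + 255.9 = 122.5059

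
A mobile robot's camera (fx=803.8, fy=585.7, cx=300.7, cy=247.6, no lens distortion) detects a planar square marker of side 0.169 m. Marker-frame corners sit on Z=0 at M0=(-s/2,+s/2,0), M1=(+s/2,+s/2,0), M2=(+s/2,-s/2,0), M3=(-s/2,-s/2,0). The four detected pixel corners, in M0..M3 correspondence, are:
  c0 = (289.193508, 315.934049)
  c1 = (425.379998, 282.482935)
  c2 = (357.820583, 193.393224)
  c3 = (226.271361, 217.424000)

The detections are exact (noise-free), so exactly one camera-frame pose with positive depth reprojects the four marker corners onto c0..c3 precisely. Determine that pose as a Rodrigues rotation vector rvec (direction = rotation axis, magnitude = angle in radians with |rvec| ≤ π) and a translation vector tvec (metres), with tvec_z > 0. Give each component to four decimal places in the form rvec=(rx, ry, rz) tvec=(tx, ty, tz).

Intrinsics K: fx=803.8, fy=585.7, cx=300.7, cy=247.6
Marker side s = 0.169 m; corners in marker frame (Z=0):
  M0 = (-0.0845, +0.0845, 0)
  M1 = (+0.0845, +0.0845, 0)
  M2 = (+0.0845, -0.0845, 0)
  M3 = (-0.0845, -0.0845, 0)
Detected image corners:
  c0 = (289.193508, 315.934049) px
  c1 = (425.379998, 282.482935) px
  c2 = (357.820583, 193.393224) px
  c3 = (226.271361, 217.424000) px
Planar DLT: solve 8×8 A·h = b for H (H[2,2]=1):
  H  [+941.74617 +246.86299 +326.09552]
  H  [-52.38240 +445.36429 +250.04164]
  H  [+0.46241 -0.43033 +1.00000]
B = K⁻¹H; ‖b₁‖=1.136777, ‖b₂‖=1.136777; λ = 2/(‖b₁‖+‖b₂‖) = 0.879680, sign → tz>0 ⇒ λ=+0.879680
r₁ = λ·B[:,0] = (+0.87848,-0.25063,+0.40677); r₂ = λ·B[:,1] = (+0.41178,+0.82894,-0.37855)
r₃ = r₁×r₂ = (-0.24231,+0.50005,+0.83141); SVD([r₁ r₂ r₃]) → R = UVᵀ:
  R  [+0.87848 +0.41178 -0.24231]
  R  [-0.25063 +0.82894 +0.50005]
  R  [+0.40677 -0.37855 +0.83141]
t = (+0.02779, +0.00367, +0.87968) m
tr R = 2.538820; θ = arccos((tr R − 1)/2) = 0.692880 rad = 39.699°
axis k = ((R−Rᵀ)₃₂, (R−Rᵀ)₁₃, (R−Rᵀ)₂₁) / (2 sinθ) = (-0.687744, -0.508079, -0.518521)
rvec = θ·k = (-0.476524, -0.352038, -0.359272)

rvec=(-0.4765, -0.3520, -0.3593) tvec=(0.0278, 0.0037, 0.8797)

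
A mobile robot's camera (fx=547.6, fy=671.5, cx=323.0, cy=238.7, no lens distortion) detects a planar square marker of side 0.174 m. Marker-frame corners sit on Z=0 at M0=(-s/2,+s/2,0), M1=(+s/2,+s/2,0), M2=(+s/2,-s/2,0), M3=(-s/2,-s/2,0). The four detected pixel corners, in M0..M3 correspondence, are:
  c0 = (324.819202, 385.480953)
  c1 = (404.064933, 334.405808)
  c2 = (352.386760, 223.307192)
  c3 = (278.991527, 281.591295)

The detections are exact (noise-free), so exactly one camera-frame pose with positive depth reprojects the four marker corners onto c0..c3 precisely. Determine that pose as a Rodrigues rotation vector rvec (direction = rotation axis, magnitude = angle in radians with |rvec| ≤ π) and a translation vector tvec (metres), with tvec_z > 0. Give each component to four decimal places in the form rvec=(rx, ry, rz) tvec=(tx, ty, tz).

Intrinsics K: fx=547.6, fy=671.5, cx=323.0, cy=238.7
Marker side s = 0.174 m; corners in marker frame (Z=0):
  M0 = (-0.0870, +0.0870, 0)
  M1 = (+0.0870, +0.0870, 0)
  M2 = (+0.0870, -0.0870, 0)
  M3 = (-0.0870, -0.0870, 0)
Detected image corners:
  c0 = (324.819202, 385.480953) px
  c1 = (404.064933, 334.405808) px
  c2 = (352.386760, 223.307192) px
  c3 = (278.991527, 281.591295) px
Planar DLT: solve 8×8 A·h = b for H (H[2,2]=1):
  H  [+281.96512 +229.63300 +338.22721]
  H  [-455.37764 +572.03815 +306.60464]
  H  [-0.46004 -0.14669 +1.00000]
B = K⁻¹H; ‖b₁‖=1.046269, ‖b₂‖=1.046269; λ = 2/(‖b₁‖+‖b₂‖) = 0.955777, sign → tz>0 ⇒ λ=+0.955777
r₁ = λ·B[:,0] = (+0.75149,-0.49186,-0.43970); r₂ = λ·B[:,1] = (+0.48350,+0.86405,-0.14020)
r₃ = r₁×r₂ = (+0.44888,-0.10723,+0.88714); SVD([r₁ r₂ r₃]) → R = UVᵀ:
  R  [+0.75149 +0.48350 +0.44888]
  R  [-0.49186 +0.86405 -0.10723]
  R  [-0.43970 -0.14020 +0.88714]
t = (+0.02658, +0.09665, +0.95578) m
tr R = 2.502675; θ = arccos((tr R − 1)/2) = 0.720710 rad = 41.294°
axis k = ((R−Rᵀ)₃₂, (R−Rᵀ)₁₃, (R−Rᵀ)₂₁) / (2 sinθ) = (-0.024979, +0.673244, -0.738998)
rvec = θ·k = (-0.018003, +0.485213, -0.532603)

rvec=(-0.0180, 0.4852, -0.5326) tvec=(0.0266, 0.0967, 0.9558)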